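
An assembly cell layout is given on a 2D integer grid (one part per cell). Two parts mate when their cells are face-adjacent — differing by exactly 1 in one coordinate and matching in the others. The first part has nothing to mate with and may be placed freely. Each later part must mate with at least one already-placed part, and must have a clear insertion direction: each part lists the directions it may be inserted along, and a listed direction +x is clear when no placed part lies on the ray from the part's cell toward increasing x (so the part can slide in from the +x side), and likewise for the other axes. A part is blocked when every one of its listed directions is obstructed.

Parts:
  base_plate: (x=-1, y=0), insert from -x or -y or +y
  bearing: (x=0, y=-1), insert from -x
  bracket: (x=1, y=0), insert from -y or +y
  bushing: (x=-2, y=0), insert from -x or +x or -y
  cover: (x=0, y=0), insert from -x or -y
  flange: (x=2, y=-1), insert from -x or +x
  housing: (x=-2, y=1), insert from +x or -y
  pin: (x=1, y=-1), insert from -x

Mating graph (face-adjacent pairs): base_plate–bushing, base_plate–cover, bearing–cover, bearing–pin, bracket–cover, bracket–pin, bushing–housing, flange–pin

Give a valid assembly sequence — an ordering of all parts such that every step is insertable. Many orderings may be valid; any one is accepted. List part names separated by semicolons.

1. pin@(1, -1) [-x clear] — {pin}
2. bracket@(1, 0) [+y clear] — {bracket, pin}
3. flange@(2, -1) [+x clear] — {bracket, flange, pin}
4. bearing@(0, -1) [-x clear] — {bearing, bracket, flange, pin}
5. cover@(0, 0) [-x clear] — {bearing, bracket, cover, flange, pin}
6. base_plate@(-1, 0) [-x clear] — {base_plate, bearing, bracket, cover, flange, pin}
7. bushing@(-2, 0) [-x clear] — {base_plate, bearing, bracket, bushing, cover, flange, pin}
8. housing@(-2, 1) [+x clear] — {base_plate, bearing, bracket, bushing, cover, flange, housing, pin}

pin; bracket; flange; bearing; cover; base_plate; bushing; housing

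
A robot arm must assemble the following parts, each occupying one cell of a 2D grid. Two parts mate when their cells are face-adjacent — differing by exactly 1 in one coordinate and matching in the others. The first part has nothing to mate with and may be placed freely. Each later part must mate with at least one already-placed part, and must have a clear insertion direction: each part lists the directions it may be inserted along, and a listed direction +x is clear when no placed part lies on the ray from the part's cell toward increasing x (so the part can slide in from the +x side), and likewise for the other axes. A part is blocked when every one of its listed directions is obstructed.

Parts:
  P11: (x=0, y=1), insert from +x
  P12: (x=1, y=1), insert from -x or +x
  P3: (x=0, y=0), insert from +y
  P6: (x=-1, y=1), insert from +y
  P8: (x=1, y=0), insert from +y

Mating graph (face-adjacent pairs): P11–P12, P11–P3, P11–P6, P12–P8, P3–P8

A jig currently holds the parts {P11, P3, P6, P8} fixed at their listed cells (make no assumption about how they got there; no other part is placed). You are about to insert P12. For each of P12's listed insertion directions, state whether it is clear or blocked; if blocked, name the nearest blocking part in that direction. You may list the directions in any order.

-x: nearest on ray is P11@(0, 1) ⇒ blocked
+x: ray from P12(1, 1) has no placed part ⇒ clear

+x: clear; -x: blocked by P11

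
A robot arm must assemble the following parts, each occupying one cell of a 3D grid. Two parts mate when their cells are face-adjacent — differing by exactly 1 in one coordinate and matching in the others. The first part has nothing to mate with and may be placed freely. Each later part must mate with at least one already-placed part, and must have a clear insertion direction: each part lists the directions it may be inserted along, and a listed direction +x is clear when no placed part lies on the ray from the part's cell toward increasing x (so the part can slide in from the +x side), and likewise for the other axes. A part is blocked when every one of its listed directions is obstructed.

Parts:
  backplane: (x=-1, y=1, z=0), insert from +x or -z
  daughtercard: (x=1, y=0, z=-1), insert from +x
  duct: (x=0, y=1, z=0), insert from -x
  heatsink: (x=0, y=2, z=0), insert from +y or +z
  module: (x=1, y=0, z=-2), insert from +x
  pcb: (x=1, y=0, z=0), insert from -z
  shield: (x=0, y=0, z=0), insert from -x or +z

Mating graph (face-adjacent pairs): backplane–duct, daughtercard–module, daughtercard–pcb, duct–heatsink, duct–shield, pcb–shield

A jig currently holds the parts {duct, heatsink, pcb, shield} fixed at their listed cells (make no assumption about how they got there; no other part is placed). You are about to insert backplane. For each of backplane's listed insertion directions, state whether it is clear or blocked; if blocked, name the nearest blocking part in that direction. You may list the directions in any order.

+x: blocked by duct; -z: clear

+x: nearest on ray is duct@(0, 1, 0) ⇒ blocked
-z: ray from backplane(-1, 1, 0) has no placed part ⇒ clear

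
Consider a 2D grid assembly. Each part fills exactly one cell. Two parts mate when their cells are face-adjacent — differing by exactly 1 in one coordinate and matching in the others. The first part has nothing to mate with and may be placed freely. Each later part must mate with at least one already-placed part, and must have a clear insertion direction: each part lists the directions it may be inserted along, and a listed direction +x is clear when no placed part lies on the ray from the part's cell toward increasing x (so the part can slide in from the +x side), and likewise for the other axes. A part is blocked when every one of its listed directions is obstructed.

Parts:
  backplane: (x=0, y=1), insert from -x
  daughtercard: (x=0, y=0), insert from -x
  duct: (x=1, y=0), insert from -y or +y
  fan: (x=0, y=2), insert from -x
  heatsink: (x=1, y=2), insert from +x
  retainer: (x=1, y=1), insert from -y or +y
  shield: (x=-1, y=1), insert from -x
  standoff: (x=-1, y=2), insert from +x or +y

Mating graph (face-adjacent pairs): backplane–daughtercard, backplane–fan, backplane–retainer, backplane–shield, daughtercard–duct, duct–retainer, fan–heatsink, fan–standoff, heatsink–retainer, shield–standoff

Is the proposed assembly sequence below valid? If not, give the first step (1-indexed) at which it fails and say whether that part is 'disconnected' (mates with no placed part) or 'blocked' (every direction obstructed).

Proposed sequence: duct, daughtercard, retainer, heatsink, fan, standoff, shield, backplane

Invalid at step 8 (blocked)

1. duct@(1, 0) [-y clear] — {duct}
2. daughtercard@(0, 0) [-x clear] — {daughtercard, duct}
3. retainer@(1, 1) [+y clear] — {daughtercard, duct, retainer}
4. heatsink@(1, 2) [+x clear] — {daughtercard, duct, heatsink, retainer}
5. fan@(0, 2) [-x clear] — {daughtercard, duct, fan, heatsink, retainer}
6. standoff@(-1, 2) [+y clear] — {daughtercard, duct, fan, heatsink, retainer, standoff}
7. shield@(-1, 1) [-x clear] — {daughtercard, duct, fan, heatsink, retainer, shield, standoff}
8. backplane@(0, 1) — -x all obstructed ⇒ blocked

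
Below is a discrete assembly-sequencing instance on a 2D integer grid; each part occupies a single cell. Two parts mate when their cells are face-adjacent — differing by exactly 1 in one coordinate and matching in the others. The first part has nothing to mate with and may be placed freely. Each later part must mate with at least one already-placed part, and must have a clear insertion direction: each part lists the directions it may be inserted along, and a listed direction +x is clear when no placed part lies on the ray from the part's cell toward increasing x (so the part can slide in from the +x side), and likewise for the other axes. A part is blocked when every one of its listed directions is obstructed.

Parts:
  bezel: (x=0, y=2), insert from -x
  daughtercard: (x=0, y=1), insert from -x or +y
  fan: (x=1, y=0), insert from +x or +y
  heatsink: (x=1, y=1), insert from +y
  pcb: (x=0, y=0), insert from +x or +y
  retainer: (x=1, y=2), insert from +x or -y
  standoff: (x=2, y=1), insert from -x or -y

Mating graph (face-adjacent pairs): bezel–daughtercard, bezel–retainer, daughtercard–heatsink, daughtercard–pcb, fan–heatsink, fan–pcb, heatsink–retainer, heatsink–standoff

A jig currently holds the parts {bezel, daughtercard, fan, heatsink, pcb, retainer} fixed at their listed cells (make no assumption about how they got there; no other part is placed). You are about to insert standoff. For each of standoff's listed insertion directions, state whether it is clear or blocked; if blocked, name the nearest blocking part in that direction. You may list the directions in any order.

-x: nearest on ray is heatsink@(1, 1) ⇒ blocked
-y: ray from standoff(2, 1) has no placed part ⇒ clear

-x: blocked by heatsink; -y: clear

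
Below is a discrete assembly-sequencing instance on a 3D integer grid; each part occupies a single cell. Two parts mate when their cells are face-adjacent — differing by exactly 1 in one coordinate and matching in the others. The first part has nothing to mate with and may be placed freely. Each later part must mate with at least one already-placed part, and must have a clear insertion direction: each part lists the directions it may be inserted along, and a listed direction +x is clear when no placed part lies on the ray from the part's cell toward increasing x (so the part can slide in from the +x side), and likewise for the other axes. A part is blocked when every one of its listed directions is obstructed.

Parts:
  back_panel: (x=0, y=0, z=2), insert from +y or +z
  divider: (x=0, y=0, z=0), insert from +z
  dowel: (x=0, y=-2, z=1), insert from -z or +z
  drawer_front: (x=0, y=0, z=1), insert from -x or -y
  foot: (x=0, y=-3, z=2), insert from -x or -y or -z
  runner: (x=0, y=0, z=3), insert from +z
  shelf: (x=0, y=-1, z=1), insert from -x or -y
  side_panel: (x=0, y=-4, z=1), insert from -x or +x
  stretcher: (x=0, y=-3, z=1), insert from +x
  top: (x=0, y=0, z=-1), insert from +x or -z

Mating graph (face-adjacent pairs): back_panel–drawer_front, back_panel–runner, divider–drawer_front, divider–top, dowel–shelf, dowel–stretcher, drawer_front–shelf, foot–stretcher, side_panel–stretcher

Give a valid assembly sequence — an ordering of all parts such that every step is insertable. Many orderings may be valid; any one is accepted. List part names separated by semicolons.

1. top@(0, 0, -1) [+x clear] — {top}
2. divider@(0, 0, 0) [+z clear] — {divider, top}
3. drawer_front@(0, 0, 1) [-x clear] — {divider, drawer_front, top}
4. back_panel@(0, 0, 2) [+y clear] — {back_panel, divider, drawer_front, top}
5. runner@(0, 0, 3) [+z clear] — {back_panel, divider, drawer_front, runner, top}
6. shelf@(0, -1, 1) [-x clear] — {back_panel, divider, drawer_front, runner, shelf, top}
7. dowel@(0, -2, 1) [-z clear] — {back_panel, divider, dowel, drawer_front, runner, shelf, top}
8. stretcher@(0, -3, 1) [+x clear] — {back_panel, divider, dowel, drawer_front, runner, shelf, stretcher, top}
9. foot@(0, -3, 2) [-x clear] — {back_panel, divider, dowel, drawer_front, foot, runner, shelf, stretcher, top}
10. side_panel@(0, -4, 1) [-x clear] — {back_panel, divider, dowel, drawer_front, foot, runner, shelf, side_panel, stretcher, top}

top; divider; drawer_front; back_panel; runner; shelf; dowel; stretcher; foot; side_panel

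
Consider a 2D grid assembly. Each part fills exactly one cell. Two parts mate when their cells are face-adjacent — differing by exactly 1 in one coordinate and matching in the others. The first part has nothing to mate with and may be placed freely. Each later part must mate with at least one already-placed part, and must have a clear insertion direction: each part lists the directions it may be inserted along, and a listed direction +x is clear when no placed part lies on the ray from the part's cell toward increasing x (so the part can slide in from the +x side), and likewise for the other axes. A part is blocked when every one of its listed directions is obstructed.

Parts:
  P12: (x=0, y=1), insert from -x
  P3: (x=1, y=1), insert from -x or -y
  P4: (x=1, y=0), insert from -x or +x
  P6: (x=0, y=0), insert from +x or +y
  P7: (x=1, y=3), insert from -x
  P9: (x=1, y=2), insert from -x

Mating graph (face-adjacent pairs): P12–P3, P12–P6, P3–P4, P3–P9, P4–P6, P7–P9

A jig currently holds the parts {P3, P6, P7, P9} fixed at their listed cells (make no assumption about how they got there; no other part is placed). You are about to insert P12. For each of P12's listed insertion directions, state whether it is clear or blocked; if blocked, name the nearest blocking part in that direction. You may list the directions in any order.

-x: ray from P12(0, 1) has no placed part ⇒ clear

-x: clear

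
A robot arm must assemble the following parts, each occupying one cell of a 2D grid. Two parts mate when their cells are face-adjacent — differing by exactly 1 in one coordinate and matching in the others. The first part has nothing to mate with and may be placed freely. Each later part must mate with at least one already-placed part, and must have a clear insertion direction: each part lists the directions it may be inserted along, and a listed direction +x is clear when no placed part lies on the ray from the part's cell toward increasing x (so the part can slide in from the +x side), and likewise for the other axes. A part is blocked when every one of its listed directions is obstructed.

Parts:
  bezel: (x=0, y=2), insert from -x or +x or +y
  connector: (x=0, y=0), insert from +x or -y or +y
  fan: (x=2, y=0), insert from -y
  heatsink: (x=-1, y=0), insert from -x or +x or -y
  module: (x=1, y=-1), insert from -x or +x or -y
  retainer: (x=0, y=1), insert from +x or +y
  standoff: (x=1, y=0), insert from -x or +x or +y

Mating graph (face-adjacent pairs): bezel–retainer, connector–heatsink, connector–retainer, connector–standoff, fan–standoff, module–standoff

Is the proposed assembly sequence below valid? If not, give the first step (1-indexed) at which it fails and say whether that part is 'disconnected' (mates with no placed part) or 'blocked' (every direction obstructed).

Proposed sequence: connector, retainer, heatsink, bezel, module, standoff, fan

1. connector@(0, 0) [+x clear] — {connector}
2. retainer@(0, 1) [+x clear] — {connector, retainer}
3. heatsink@(-1, 0) [-x clear] — {connector, heatsink, retainer}
4. bezel@(0, 2) [-x clear] — {bezel, connector, heatsink, retainer}
5. module@(1, -1) — no placed neighbour ⇒ disconnected

Invalid at step 5 (disconnected)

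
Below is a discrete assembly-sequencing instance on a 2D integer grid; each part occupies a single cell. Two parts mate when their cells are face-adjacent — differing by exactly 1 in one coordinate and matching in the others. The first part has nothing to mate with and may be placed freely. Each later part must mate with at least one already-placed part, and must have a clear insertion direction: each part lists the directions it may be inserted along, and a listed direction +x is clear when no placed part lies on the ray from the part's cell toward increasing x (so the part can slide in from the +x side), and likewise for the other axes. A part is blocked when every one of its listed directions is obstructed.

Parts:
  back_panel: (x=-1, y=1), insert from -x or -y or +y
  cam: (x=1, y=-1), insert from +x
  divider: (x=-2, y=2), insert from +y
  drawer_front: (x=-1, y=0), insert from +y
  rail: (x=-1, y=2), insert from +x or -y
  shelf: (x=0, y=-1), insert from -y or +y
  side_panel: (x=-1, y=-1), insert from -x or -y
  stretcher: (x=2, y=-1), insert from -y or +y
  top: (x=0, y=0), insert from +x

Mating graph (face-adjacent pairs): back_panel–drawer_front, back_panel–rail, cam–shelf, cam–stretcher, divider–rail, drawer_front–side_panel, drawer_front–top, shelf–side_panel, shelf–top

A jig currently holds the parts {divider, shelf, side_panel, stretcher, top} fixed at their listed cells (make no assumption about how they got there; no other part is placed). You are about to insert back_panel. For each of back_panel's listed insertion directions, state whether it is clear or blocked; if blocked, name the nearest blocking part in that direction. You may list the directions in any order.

-x: ray from back_panel(-1, 1) has no placed part ⇒ clear
-y: nearest on ray is side_panel@(-1, -1) ⇒ blocked
+y: ray from back_panel(-1, 1) has no placed part ⇒ clear

+y: clear; -x: clear; -y: blocked by side_panel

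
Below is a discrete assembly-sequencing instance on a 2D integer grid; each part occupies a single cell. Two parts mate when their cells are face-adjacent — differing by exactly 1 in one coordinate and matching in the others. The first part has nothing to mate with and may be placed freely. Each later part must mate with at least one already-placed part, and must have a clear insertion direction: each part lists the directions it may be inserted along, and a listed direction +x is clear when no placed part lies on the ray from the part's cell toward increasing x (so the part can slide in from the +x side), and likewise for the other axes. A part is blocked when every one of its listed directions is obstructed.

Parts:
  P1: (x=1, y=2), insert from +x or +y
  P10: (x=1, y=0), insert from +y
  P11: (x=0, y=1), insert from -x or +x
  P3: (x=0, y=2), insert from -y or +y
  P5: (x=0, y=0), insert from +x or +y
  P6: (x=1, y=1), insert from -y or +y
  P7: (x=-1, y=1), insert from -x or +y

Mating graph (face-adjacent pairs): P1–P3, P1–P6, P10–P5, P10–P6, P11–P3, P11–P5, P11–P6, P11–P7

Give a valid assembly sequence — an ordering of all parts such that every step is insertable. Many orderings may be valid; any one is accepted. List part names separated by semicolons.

P3; P11; P5; P7; P10; P6; P1

1. P3@(0, 2) [-y clear] — {P3}
2. P11@(0, 1) [-x clear] — {P11, P3}
3. P5@(0, 0) [+x clear] — {P11, P3, P5}
4. P7@(-1, 1) [-x clear] — {P11, P3, P5, P7}
5. P10@(1, 0) [+y clear] — {P10, P11, P3, P5, P7}
6. P6@(1, 1) [+y clear] — {P10, P11, P3, P5, P6, P7}
7. P1@(1, 2) [+x clear] — {P1, P10, P11, P3, P5, P6, P7}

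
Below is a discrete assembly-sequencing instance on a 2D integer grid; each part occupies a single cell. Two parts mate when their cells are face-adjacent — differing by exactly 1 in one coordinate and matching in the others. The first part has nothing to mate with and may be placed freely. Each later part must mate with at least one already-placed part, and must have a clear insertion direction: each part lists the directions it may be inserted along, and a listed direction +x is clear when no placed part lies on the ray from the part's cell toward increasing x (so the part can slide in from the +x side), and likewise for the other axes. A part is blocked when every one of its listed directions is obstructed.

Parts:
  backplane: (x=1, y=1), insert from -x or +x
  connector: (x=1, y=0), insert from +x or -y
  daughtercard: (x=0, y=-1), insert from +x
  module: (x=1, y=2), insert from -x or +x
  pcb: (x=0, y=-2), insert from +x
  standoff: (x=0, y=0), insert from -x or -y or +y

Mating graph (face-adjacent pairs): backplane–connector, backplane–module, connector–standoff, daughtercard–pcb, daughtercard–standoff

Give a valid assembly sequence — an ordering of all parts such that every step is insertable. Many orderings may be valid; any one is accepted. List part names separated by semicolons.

pcb; daughtercard; standoff; connector; backplane; module

1. pcb@(0, -2) [+x clear] — {pcb}
2. daughtercard@(0, -1) [+x clear] — {daughtercard, pcb}
3. standoff@(0, 0) [-x clear] — {daughtercard, pcb, standoff}
4. connector@(1, 0) [+x clear] — {connector, daughtercard, pcb, standoff}
5. backplane@(1, 1) [-x clear] — {backplane, connector, daughtercard, pcb, standoff}
6. module@(1, 2) [-x clear] — {backplane, connector, daughtercard, module, pcb, standoff}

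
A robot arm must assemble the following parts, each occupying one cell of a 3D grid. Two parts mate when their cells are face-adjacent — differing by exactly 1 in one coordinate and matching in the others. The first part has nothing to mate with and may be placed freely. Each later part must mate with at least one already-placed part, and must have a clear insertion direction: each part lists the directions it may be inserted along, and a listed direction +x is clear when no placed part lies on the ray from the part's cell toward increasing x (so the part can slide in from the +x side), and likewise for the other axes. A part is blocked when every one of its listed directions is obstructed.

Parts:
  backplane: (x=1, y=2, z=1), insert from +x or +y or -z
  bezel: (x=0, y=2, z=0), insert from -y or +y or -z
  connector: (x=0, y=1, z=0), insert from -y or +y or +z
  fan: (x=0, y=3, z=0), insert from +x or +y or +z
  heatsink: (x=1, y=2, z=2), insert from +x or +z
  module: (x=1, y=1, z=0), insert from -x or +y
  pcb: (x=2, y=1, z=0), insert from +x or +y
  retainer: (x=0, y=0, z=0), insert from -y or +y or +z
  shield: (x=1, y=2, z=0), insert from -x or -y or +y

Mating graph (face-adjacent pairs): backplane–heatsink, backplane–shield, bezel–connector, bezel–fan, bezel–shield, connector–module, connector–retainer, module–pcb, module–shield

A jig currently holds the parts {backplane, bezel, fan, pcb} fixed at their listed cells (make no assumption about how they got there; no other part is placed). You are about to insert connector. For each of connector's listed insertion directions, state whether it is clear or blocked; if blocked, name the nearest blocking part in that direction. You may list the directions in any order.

+y: blocked by bezel; +z: clear; -y: clear

-y: ray from connector(0, 1, 0) has no placed part ⇒ clear
+y: nearest on ray is bezel@(0, 2, 0) ⇒ blocked
+z: ray from connector(0, 1, 0) has no placed part ⇒ clear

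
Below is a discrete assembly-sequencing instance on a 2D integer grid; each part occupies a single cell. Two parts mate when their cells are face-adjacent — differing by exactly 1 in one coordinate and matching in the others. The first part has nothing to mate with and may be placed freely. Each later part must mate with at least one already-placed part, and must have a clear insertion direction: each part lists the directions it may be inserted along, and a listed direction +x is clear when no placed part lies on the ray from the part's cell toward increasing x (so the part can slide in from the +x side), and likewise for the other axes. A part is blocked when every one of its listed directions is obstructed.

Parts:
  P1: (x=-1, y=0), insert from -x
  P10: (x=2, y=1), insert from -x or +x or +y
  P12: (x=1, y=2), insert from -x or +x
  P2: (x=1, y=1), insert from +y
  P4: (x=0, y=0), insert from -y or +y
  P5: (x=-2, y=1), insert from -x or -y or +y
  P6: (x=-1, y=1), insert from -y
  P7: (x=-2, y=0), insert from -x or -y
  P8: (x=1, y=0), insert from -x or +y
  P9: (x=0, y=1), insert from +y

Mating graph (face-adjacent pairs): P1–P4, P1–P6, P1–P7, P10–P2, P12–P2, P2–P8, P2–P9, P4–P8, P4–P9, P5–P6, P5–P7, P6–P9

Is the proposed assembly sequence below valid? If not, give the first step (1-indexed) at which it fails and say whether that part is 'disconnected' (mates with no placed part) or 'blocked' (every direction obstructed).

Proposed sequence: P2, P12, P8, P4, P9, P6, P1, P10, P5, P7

Valid

1. P2@(1, 1) [+y clear] — {P2}
2. P12@(1, 2) [-x clear] — {P12, P2}
3. P8@(1, 0) [-x clear] — {P12, P2, P8}
4. P4@(0, 0) [-y clear] — {P12, P2, P4, P8}
5. P9@(0, 1) [+y clear] — {P12, P2, P4, P8, P9}
6. P6@(-1, 1) [-y clear] — {P12, P2, P4, P6, P8, P9}
7. P1@(-1, 0) [-x clear] — {P1, P12, P2, P4, P6, P8, P9}
8. P10@(2, 1) [+x clear] — {P1, P10, P12, P2, P4, P6, P8, P9}
9. P5@(-2, 1) [-x clear] — {P1, P10, P12, P2, P4, P5, P6, P8, P9}
10. P7@(-2, 0) [-x clear] — {P1, P10, P12, P2, P4, P5, P6, P7, P8, P9}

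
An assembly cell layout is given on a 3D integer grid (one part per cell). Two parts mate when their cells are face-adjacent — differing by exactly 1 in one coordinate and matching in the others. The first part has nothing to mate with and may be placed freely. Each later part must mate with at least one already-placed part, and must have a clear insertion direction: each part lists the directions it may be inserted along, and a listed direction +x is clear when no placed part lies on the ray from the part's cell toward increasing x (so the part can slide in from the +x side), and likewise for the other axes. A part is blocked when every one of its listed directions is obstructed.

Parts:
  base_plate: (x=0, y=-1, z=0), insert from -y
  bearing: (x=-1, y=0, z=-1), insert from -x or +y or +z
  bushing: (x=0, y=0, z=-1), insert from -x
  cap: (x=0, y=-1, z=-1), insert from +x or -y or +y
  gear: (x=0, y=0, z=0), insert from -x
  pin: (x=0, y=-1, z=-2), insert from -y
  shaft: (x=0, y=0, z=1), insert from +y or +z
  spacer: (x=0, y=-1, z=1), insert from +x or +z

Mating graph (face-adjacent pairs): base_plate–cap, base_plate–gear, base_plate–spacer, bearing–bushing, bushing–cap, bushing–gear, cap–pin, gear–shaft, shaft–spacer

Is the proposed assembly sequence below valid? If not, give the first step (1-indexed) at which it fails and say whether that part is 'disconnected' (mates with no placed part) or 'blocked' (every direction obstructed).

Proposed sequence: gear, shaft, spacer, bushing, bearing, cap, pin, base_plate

1. gear@(0, 0, 0) [-x clear] — {gear}
2. shaft@(0, 0, 1) [+y clear] — {gear, shaft}
3. spacer@(0, -1, 1) [+x clear] — {gear, shaft, spacer}
4. bushing@(0, 0, -1) [-x clear] — {bushing, gear, shaft, spacer}
5. bearing@(-1, 0, -1) [-x clear] — {bearing, bushing, gear, shaft, spacer}
6. cap@(0, -1, -1) [+x clear] — {bearing, bushing, cap, gear, shaft, spacer}
7. pin@(0, -1, -2) [-y clear] — {bearing, bushing, cap, gear, pin, shaft, spacer}
8. base_plate@(0, -1, 0) [-y clear] — {base_plate, bearing, bushing, cap, gear, pin, shaft, spacer}

Valid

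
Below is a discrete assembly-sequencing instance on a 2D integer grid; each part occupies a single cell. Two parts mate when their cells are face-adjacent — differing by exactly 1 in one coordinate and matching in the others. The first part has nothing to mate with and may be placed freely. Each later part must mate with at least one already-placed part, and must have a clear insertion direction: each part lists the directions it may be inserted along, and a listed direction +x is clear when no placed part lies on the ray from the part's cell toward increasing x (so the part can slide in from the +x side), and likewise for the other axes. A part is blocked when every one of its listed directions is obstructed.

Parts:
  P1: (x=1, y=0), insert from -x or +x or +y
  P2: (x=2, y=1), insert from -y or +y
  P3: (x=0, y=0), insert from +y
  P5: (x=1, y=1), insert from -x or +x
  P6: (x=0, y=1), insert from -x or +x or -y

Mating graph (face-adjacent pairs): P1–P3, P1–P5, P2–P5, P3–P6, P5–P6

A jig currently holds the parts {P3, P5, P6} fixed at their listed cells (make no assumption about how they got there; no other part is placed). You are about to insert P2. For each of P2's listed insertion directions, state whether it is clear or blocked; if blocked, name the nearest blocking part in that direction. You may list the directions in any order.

+y: clear; -y: clear

-y: ray from P2(2, 1) has no placed part ⇒ clear
+y: ray from P2(2, 1) has no placed part ⇒ clear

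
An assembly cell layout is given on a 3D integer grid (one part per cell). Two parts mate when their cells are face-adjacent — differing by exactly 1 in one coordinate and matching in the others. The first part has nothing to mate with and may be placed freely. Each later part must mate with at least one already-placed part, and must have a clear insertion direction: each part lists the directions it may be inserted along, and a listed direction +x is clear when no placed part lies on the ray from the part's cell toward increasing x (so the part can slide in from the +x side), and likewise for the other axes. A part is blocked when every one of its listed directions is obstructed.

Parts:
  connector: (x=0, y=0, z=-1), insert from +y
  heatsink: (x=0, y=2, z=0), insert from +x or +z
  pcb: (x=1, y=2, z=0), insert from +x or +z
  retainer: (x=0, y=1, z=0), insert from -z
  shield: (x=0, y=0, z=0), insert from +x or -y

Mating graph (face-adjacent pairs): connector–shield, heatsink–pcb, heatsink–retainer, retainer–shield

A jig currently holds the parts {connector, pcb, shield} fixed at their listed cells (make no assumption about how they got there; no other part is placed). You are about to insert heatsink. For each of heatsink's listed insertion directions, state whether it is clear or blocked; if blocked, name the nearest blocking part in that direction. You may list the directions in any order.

+x: blocked by pcb; +z: clear

+x: nearest on ray is pcb@(1, 2, 0) ⇒ blocked
+z: ray from heatsink(0, 2, 0) has no placed part ⇒ clear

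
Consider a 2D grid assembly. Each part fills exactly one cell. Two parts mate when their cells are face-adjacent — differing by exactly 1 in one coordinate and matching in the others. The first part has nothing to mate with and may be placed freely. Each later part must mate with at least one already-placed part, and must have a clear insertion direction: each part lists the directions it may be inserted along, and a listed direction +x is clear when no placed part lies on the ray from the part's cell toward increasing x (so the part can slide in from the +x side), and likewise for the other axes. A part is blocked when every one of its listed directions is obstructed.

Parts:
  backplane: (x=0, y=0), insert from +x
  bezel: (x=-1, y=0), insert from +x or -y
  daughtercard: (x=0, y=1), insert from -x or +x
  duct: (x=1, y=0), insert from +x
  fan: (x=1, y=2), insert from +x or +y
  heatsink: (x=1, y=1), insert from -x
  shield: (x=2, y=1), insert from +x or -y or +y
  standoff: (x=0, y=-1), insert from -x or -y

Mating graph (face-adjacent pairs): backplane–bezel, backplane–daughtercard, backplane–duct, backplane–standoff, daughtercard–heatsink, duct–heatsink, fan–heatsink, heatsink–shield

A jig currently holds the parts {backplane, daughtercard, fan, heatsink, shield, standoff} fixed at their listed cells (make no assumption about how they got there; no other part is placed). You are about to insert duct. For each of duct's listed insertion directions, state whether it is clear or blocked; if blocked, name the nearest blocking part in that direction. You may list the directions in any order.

+x: ray from duct(1, 0) has no placed part ⇒ clear

+x: clear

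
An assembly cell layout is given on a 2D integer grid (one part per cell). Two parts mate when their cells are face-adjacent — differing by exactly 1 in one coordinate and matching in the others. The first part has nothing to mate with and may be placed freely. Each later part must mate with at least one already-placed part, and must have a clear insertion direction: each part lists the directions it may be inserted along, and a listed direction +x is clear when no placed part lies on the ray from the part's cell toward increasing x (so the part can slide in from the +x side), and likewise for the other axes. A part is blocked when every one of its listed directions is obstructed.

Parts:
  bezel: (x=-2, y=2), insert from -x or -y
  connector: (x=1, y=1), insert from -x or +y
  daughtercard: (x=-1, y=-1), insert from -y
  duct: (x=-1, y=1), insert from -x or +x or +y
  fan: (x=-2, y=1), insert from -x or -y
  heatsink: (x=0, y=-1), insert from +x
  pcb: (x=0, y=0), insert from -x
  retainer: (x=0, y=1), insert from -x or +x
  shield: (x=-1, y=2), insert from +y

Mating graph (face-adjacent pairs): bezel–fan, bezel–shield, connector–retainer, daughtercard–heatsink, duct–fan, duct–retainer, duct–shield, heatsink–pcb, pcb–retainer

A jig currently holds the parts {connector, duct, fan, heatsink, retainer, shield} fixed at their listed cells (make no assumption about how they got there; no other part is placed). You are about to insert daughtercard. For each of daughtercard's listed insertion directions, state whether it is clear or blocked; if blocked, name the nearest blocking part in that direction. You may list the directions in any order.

-y: ray from daughtercard(-1, -1) has no placed part ⇒ clear

-y: clear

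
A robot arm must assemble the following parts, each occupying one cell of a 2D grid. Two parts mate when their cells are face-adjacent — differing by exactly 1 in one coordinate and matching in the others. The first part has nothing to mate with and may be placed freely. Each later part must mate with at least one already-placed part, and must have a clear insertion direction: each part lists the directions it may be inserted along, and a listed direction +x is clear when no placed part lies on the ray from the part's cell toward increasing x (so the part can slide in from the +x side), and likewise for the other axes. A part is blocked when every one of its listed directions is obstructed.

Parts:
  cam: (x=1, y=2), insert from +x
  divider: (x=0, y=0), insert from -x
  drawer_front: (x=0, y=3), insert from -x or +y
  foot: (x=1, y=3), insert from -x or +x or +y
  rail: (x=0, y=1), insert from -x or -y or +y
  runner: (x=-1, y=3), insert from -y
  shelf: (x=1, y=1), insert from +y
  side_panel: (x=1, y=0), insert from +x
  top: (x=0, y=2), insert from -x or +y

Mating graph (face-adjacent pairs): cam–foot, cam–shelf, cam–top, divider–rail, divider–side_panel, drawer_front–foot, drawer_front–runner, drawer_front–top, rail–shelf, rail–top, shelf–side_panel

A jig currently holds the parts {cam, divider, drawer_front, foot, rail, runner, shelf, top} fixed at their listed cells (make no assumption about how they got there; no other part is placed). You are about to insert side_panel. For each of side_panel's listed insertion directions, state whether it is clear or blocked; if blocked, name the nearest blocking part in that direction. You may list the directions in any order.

+x: ray from side_panel(1, 0) has no placed part ⇒ clear

+x: clear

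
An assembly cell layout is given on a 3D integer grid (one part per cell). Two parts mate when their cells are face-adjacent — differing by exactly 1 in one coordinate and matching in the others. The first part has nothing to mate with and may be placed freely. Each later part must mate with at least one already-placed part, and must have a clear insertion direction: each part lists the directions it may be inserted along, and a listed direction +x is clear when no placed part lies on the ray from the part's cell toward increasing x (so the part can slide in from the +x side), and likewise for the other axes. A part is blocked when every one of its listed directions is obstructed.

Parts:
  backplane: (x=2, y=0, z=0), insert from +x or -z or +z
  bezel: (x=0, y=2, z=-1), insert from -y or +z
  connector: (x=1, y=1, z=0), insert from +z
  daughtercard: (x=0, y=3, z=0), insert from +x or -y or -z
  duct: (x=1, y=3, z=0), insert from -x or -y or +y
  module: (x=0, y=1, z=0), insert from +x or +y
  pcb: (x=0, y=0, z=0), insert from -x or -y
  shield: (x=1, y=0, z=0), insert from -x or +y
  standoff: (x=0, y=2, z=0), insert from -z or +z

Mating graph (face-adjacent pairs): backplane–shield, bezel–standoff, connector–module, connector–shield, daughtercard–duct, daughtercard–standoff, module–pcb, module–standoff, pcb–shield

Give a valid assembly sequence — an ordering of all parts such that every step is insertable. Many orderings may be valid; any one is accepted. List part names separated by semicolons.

1. standoff@(0, 2, 0) [-z clear] — {standoff}
2. daughtercard@(0, 3, 0) [+x clear] — {daughtercard, standoff}
3. module@(0, 1, 0) [+x clear] — {daughtercard, module, standoff}
4. connector@(1, 1, 0) [+z clear] — {connector, daughtercard, module, standoff}
5. shield@(1, 0, 0) [-x clear] — {connector, daughtercard, module, shield, standoff}
6. backplane@(2, 0, 0) [+x clear] — {backplane, connector, daughtercard, module, shield, standoff}
7. pcb@(0, 0, 0) [-x clear] — {backplane, connector, daughtercard, module, pcb, shield, standoff}
8. bezel@(0, 2, -1) [-y clear] — {backplane, bezel, connector, daughtercard, module, pcb, shield, standoff}
9. duct@(1, 3, 0) [+y clear] — {backplane, bezel, connector, daughtercard, duct, module, pcb, shield, standoff}

standoff; daughtercard; module; connector; shield; backplane; pcb; bezel; duct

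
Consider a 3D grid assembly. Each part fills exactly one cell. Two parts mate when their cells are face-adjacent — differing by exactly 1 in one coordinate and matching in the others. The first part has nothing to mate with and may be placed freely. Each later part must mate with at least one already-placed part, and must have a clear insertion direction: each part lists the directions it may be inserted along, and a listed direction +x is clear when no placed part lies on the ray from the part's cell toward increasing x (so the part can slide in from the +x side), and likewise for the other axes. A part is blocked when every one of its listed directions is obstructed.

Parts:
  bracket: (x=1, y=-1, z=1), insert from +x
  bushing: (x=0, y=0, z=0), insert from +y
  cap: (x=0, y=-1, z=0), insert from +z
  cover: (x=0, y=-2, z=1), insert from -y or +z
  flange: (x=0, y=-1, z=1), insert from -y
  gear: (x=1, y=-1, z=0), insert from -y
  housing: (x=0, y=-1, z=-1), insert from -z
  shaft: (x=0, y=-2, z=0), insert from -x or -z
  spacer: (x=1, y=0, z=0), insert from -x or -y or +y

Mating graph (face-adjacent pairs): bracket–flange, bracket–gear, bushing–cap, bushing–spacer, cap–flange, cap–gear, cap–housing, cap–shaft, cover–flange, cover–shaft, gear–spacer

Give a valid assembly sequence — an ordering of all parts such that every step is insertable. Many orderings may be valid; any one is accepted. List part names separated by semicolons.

cap; flange; shaft; bushing; bracket; cover; gear; spacer; housing

1. cap@(0, -1, 0) [+z clear] — {cap}
2. flange@(0, -1, 1) [-y clear] — {cap, flange}
3. shaft@(0, -2, 0) [-x clear] — {cap, flange, shaft}
4. bushing@(0, 0, 0) [+y clear] — {bushing, cap, flange, shaft}
5. bracket@(1, -1, 1) [+x clear] — {bracket, bushing, cap, flange, shaft}
6. cover@(0, -2, 1) [-y clear] — {bracket, bushing, cap, cover, flange, shaft}
7. gear@(1, -1, 0) [-y clear] — {bracket, bushing, cap, cover, flange, gear, shaft}
8. spacer@(1, 0, 0) [+y clear] — {bracket, bushing, cap, cover, flange, gear, shaft, spacer}
9. housing@(0, -1, -1) [-z clear] — {bracket, bushing, cap, cover, flange, gear, housing, shaft, spacer}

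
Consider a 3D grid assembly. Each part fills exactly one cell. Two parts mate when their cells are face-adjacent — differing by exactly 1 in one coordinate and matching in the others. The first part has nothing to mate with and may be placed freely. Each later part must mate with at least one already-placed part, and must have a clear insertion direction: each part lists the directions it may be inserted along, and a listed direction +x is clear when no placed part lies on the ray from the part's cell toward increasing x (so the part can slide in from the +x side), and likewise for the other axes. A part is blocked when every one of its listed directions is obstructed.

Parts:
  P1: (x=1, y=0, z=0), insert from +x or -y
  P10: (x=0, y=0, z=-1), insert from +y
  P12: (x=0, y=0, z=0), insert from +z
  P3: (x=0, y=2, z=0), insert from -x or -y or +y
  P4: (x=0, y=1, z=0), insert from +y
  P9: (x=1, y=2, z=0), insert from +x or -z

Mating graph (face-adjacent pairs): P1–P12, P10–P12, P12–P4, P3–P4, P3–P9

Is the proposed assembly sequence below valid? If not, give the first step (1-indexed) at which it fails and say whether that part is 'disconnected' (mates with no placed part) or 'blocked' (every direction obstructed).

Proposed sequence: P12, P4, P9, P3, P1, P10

1. P12@(0, 0, 0) [+z clear] — {P12}
2. P4@(0, 1, 0) [+y clear] — {P12, P4}
3. P9@(1, 2, 0) — no placed neighbour ⇒ disconnected

Invalid at step 3 (disconnected)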